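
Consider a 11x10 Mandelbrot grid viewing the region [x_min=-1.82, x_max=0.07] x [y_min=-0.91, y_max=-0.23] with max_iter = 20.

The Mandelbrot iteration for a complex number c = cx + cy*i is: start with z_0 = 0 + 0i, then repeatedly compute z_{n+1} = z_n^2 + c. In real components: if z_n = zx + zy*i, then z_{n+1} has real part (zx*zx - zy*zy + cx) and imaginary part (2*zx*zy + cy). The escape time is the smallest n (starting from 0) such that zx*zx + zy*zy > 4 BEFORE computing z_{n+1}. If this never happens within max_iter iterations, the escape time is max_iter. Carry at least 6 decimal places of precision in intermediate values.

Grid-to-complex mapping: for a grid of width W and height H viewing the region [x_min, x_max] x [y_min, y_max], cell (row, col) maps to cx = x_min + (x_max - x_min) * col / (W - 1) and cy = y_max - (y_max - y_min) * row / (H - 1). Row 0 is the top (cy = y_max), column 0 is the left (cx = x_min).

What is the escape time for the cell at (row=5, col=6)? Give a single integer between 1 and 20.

z_0 = 0 + 0i, c = -0.6860 + -0.6078i
Iter 1: z = -0.6860 + -0.6078i, |z|^2 = 0.8400
Iter 2: z = -0.5848 + 0.2261i, |z|^2 = 0.3931
Iter 3: z = -0.3951 + -0.8722i, |z|^2 = 0.9169
Iter 4: z = -1.2906 + 0.0815i, |z|^2 = 1.6724
Iter 5: z = 0.9731 + -0.8181i, |z|^2 = 1.6163
Iter 6: z = -0.4085 + -2.2000i, |z|^2 = 5.0070
Escaped at iteration 6

Answer: 6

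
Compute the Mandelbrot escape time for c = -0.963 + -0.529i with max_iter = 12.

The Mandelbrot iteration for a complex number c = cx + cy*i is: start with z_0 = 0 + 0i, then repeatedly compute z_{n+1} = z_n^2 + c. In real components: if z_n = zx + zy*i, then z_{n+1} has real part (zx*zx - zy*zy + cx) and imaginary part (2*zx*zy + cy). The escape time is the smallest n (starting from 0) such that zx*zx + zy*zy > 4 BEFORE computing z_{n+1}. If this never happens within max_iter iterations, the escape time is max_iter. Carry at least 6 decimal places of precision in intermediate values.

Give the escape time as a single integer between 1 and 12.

z_0 = 0 + 0i, c = -0.9630 + -0.5290i
Iter 1: z = -0.9630 + -0.5290i, |z|^2 = 1.2072
Iter 2: z = -0.3155 + 0.4899i, |z|^2 = 0.3395
Iter 3: z = -1.1034 + -0.8381i, |z|^2 = 1.9199
Iter 4: z = -0.4478 + 1.3205i, |z|^2 = 1.9443
Iter 5: z = -2.5062 + -1.7116i, |z|^2 = 9.2109
Escaped at iteration 5

Answer: 5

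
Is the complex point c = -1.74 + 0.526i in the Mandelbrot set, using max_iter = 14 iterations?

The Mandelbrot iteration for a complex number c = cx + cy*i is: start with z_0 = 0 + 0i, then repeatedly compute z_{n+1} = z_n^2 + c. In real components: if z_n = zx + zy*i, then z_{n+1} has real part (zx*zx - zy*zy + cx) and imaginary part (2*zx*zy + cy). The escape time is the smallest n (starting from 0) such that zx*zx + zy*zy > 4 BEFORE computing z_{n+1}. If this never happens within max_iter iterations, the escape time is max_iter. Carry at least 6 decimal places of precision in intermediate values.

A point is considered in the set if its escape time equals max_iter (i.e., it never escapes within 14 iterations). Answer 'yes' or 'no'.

z_0 = 0 + 0i, c = -1.7400 + 0.5260i
Iter 1: z = -1.7400 + 0.5260i, |z|^2 = 3.3043
Iter 2: z = 1.0109 + -1.3045i, |z|^2 = 2.7236
Iter 3: z = -2.4197 + -2.1115i, |z|^2 = 10.3132
Escaped at iteration 3

Answer: no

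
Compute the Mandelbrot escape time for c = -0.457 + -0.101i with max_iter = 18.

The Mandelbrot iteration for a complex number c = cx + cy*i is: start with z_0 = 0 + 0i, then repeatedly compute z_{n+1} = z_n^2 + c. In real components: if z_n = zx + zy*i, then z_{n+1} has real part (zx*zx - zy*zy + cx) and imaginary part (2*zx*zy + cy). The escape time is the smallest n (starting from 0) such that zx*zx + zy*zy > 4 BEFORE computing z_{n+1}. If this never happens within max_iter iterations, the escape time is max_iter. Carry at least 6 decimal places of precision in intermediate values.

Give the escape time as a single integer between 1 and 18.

z_0 = 0 + 0i, c = -0.4570 + -0.1010i
Iter 1: z = -0.4570 + -0.1010i, |z|^2 = 0.2191
Iter 2: z = -0.2584 + -0.0087i, |z|^2 = 0.0668
Iter 3: z = -0.3903 + -0.0965i, |z|^2 = 0.1617
Iter 4: z = -0.3140 + -0.0257i, |z|^2 = 0.0992
Iter 5: z = -0.3591 + -0.0849i, |z|^2 = 0.1362
Iter 6: z = -0.3353 + -0.0400i, |z|^2 = 0.1140
Iter 7: z = -0.3462 + -0.0742i, |z|^2 = 0.1254
Iter 8: z = -0.3426 + -0.0497i, |z|^2 = 0.1199
Iter 9: z = -0.3421 + -0.0670i, |z|^2 = 0.1215
Iter 10: z = -0.3445 + -0.0552i, |z|^2 = 0.1217
Iter 11: z = -0.3414 + -0.0630i, |z|^2 = 0.1205
Iter 12: z = -0.3444 + -0.0580i, |z|^2 = 0.1220
Iter 13: z = -0.3417 + -0.0610i, |z|^2 = 0.1205
Iter 14: z = -0.3439 + -0.0593i, |z|^2 = 0.1218
Iter 15: z = -0.3422 + -0.0602i, |z|^2 = 0.1207
Iter 16: z = -0.3435 + -0.0598i, |z|^2 = 0.1216
Iter 17: z = -0.3426 + -0.0599i, |z|^2 = 0.1209

Answer: 18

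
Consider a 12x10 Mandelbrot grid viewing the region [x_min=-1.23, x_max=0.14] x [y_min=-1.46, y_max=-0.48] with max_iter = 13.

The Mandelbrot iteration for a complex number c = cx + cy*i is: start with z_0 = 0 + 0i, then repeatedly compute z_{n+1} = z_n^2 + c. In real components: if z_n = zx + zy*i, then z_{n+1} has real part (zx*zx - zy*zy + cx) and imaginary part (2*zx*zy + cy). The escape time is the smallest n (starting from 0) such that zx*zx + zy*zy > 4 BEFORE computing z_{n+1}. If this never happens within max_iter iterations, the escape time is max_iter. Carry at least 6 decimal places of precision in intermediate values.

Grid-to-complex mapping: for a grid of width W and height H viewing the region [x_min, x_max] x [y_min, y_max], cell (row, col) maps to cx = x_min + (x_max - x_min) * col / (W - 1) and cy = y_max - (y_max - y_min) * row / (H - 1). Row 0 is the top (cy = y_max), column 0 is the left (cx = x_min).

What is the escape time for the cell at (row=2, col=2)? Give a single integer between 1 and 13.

z_0 = 0 + 0i, c = -0.9809 + -0.6978i
Iter 1: z = -0.9809 + -0.6978i, |z|^2 = 1.4491
Iter 2: z = -0.5056 + 0.6711i, |z|^2 = 0.7061
Iter 3: z = -1.1757 + -1.3765i, |z|^2 = 3.2769
Iter 4: z = -1.4933 + 2.5388i, |z|^2 = 8.6753
Escaped at iteration 4

Answer: 4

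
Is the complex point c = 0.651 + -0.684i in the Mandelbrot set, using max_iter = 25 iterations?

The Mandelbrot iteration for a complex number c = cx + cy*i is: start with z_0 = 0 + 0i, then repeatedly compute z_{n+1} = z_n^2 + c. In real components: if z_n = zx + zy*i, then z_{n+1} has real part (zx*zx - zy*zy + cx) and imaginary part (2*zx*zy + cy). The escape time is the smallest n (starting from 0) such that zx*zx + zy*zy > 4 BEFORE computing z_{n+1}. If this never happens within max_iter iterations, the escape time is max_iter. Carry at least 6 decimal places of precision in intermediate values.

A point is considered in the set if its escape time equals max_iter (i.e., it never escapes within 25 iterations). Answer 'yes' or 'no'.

z_0 = 0 + 0i, c = 0.6510 + -0.6840i
Iter 1: z = 0.6510 + -0.6840i, |z|^2 = 0.8917
Iter 2: z = 0.6069 + -1.5746i, |z|^2 = 2.8476
Iter 3: z = -1.4599 + -2.5954i, |z|^2 = 8.8671
Escaped at iteration 3

Answer: no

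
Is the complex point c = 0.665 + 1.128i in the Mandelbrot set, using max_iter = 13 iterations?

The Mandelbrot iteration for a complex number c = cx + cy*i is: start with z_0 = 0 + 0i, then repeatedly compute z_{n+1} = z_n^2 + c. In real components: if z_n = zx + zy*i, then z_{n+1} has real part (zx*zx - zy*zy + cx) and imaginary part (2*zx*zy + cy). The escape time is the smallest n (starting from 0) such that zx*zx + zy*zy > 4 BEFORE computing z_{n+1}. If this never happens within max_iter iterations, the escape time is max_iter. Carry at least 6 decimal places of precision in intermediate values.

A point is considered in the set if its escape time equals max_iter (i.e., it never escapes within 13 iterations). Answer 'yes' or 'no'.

z_0 = 0 + 0i, c = 0.6650 + 1.1280i
Iter 1: z = 0.6650 + 1.1280i, |z|^2 = 1.7146
Iter 2: z = -0.1652 + 2.6282i, |z|^2 = 6.9349
Escaped at iteration 2

Answer: no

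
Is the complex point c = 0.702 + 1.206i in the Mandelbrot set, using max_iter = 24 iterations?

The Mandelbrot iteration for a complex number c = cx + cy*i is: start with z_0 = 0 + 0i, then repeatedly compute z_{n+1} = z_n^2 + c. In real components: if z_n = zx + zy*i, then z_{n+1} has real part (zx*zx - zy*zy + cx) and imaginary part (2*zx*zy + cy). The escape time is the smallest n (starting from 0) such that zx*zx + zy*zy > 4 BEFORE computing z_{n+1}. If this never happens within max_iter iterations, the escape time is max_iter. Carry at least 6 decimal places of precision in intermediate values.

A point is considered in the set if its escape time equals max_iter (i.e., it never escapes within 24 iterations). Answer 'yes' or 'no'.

Answer: no

Derivation:
z_0 = 0 + 0i, c = 0.7020 + 1.2060i
Iter 1: z = 0.7020 + 1.2060i, |z|^2 = 1.9472
Iter 2: z = -0.2596 + 2.8992i, |z|^2 = 8.4729
Escaped at iteration 2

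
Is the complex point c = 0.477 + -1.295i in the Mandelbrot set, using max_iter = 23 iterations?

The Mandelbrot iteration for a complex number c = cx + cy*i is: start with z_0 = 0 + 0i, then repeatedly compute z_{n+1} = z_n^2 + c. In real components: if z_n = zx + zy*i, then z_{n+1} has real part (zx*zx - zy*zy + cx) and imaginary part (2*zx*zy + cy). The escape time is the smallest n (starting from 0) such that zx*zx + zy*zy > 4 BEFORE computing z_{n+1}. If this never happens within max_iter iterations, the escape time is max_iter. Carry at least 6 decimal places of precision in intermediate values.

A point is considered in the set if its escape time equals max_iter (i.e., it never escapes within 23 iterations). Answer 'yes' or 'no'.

z_0 = 0 + 0i, c = 0.4770 + -1.2950i
Iter 1: z = 0.4770 + -1.2950i, |z|^2 = 1.9046
Iter 2: z = -0.9725 + -2.5304i, |z|^2 = 7.3488
Escaped at iteration 2

Answer: no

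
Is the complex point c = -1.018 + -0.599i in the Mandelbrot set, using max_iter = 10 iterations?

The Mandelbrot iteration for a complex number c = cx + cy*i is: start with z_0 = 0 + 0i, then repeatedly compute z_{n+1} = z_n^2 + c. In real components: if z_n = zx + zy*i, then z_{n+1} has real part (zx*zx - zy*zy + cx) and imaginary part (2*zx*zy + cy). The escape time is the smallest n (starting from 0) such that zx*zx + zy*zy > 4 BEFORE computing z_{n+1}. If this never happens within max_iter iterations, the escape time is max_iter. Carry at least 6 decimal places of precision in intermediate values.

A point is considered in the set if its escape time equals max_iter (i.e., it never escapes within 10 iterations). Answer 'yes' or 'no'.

Answer: no

Derivation:
z_0 = 0 + 0i, c = -1.0180 + -0.5990i
Iter 1: z = -1.0180 + -0.5990i, |z|^2 = 1.3951
Iter 2: z = -0.3405 + 0.6206i, |z|^2 = 0.5010
Iter 3: z = -1.2872 + -1.0216i, |z|^2 = 2.7004
Iter 4: z = -0.4048 + 2.0309i, |z|^2 = 4.2884
Escaped at iteration 4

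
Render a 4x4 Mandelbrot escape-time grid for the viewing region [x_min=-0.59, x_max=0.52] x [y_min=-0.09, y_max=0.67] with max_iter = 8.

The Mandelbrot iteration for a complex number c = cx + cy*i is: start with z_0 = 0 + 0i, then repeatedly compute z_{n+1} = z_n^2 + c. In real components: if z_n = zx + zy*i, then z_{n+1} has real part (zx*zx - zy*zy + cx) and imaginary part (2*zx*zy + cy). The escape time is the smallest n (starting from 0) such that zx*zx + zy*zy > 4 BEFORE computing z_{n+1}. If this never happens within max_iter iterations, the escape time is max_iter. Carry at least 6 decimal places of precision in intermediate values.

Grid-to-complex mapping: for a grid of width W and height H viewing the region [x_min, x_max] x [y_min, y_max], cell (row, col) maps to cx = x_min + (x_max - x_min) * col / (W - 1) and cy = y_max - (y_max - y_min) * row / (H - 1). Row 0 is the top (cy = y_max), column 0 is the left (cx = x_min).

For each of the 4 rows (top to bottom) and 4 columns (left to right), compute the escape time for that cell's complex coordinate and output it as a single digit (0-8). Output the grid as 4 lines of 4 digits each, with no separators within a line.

Answer: 8883
8885
8885
8885

Derivation:
(row=0, col=0): c = -0.5900 + 0.6700i → escape time 8
(row=0, col=1): c = -0.2200 + 0.6700i → escape time 8
(row=0, col=2): c = 0.1500 + 0.6700i → escape time 8
(row=0, col=3): c = 0.5200 + 0.6700i → escape time 3
(row=1, col=0): c = -0.5900 + 0.4167i → escape time 8
(row=1, col=1): c = -0.2200 + 0.4167i → escape time 8
(row=1, col=2): c = 0.1500 + 0.4167i → escape time 8
(row=1, col=3): c = 0.5200 + 0.4167i → escape time 5
(row=2, col=0): c = -0.5900 + 0.1633i → escape time 8
(row=2, col=1): c = -0.2200 + 0.1633i → escape time 8
(row=2, col=2): c = 0.1500 + 0.1633i → escape time 8
(row=2, col=3): c = 0.5200 + 0.1633i → escape time 5
(row=3, col=0): c = -0.5900 + -0.0900i → escape time 8
(row=3, col=1): c = -0.2200 + -0.0900i → escape time 8
(row=3, col=2): c = 0.1500 + -0.0900i → escape time 8
(row=3, col=3): c = 0.5200 + -0.0900i → escape time 5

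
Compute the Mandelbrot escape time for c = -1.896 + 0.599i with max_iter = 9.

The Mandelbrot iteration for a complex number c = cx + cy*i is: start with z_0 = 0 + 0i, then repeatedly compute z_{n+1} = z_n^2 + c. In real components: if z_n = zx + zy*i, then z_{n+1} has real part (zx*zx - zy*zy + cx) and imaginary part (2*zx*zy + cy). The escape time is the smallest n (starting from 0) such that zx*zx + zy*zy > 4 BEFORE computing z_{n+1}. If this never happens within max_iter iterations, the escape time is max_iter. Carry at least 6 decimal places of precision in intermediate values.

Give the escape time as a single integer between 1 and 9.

Answer: 2

Derivation:
z_0 = 0 + 0i, c = -1.8960 + 0.5990i
Iter 1: z = -1.8960 + 0.5990i, |z|^2 = 3.9536
Iter 2: z = 1.3400 + -1.6724i, |z|^2 = 4.5926
Escaped at iteration 2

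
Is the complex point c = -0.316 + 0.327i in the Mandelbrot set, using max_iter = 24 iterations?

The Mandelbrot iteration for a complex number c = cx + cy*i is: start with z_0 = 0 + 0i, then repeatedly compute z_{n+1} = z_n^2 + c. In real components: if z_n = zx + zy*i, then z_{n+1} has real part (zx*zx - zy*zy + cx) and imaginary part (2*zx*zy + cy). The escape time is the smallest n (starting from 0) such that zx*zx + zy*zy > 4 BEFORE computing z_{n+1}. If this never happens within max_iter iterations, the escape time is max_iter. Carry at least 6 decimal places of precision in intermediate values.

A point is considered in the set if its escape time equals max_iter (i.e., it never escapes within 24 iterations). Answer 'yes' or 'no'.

Answer: yes

Derivation:
z_0 = 0 + 0i, c = -0.3160 + 0.3270i
Iter 1: z = -0.3160 + 0.3270i, |z|^2 = 0.2068
Iter 2: z = -0.3231 + 0.1203i, |z|^2 = 0.1189
Iter 3: z = -0.2261 + 0.2492i, |z|^2 = 0.1132
Iter 4: z = -0.3270 + 0.2143i, |z|^2 = 0.1528
Iter 5: z = -0.2550 + 0.1869i, |z|^2 = 0.0999
Iter 6: z = -0.2859 + 0.2317i, |z|^2 = 0.1354
Iter 7: z = -0.2880 + 0.1945i, |z|^2 = 0.1208
Iter 8: z = -0.2709 + 0.2150i, |z|^2 = 0.1196
Iter 9: z = -0.2888 + 0.2105i, |z|^2 = 0.1277
Iter 10: z = -0.2769 + 0.2054i, |z|^2 = 0.1189
Iter 11: z = -0.2815 + 0.2133i, |z|^2 = 0.1247
Iter 12: z = -0.2822 + 0.2069i, |z|^2 = 0.1225
Iter 13: z = -0.2792 + 0.2102i, |z|^2 = 0.1221
Iter 14: z = -0.2822 + 0.2096i, |z|^2 = 0.1236
Iter 15: z = -0.2803 + 0.2087i, |z|^2 = 0.1221
Iter 16: z = -0.2810 + 0.2100i, |z|^2 = 0.1231
Iter 17: z = -0.2812 + 0.2090i, |z|^2 = 0.1227
Iter 18: z = -0.2806 + 0.2095i, |z|^2 = 0.1226
Iter 19: z = -0.2811 + 0.2094i, |z|^2 = 0.1229
Iter 20: z = -0.2808 + 0.2092i, |z|^2 = 0.1226
Iter 21: z = -0.2809 + 0.2095i, |z|^2 = 0.1228
Iter 22: z = -0.2810 + 0.2093i, |z|^2 = 0.1227
Iter 23: z = -0.2809 + 0.2094i, |z|^2 = 0.1227
Did not escape in 24 iterations → in set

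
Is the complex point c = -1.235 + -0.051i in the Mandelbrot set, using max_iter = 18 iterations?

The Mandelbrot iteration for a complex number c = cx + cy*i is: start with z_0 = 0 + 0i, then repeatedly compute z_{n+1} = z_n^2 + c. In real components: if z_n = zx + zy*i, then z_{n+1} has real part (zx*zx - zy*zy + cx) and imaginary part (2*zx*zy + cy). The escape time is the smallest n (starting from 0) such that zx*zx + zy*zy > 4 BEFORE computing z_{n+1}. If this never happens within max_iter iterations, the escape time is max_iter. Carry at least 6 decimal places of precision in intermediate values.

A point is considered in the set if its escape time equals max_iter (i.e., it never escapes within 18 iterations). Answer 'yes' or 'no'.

z_0 = 0 + 0i, c = -1.2350 + -0.0510i
Iter 1: z = -1.2350 + -0.0510i, |z|^2 = 1.5278
Iter 2: z = 0.2876 + 0.0750i, |z|^2 = 0.0883
Iter 3: z = -1.1579 + -0.0079i, |z|^2 = 1.3408
Iter 4: z = 0.1057 + -0.0328i, |z|^2 = 0.0122
Iter 5: z = -1.2249 + -0.0579i, |z|^2 = 1.5038
Iter 6: z = 0.2621 + 0.0909i, |z|^2 = 0.0769
Iter 7: z = -1.1746 + -0.0034i, |z|^2 = 1.3797
Iter 8: z = 0.1447 + -0.0431i, |z|^2 = 0.0228
Iter 9: z = -1.2159 + -0.0635i, |z|^2 = 1.4825
Iter 10: z = 0.2395 + 0.1034i, |z|^2 = 0.0680
Iter 11: z = -1.1883 + -0.0015i, |z|^2 = 1.4122
Iter 12: z = 0.1771 + -0.0474i, |z|^2 = 0.0336
Iter 13: z = -1.2059 + -0.0678i, |z|^2 = 1.4587
Iter 14: z = 0.2145 + 0.1125i, |z|^2 = 0.0587
Iter 15: z = -1.2016 + -0.0027i, |z|^2 = 1.4440
Iter 16: z = 0.2089 + -0.0445i, |z|^2 = 0.0456
Iter 17: z = -1.1933 + -0.0696i, |z|^2 = 1.4289
Did not escape in 18 iterations → in set

Answer: yes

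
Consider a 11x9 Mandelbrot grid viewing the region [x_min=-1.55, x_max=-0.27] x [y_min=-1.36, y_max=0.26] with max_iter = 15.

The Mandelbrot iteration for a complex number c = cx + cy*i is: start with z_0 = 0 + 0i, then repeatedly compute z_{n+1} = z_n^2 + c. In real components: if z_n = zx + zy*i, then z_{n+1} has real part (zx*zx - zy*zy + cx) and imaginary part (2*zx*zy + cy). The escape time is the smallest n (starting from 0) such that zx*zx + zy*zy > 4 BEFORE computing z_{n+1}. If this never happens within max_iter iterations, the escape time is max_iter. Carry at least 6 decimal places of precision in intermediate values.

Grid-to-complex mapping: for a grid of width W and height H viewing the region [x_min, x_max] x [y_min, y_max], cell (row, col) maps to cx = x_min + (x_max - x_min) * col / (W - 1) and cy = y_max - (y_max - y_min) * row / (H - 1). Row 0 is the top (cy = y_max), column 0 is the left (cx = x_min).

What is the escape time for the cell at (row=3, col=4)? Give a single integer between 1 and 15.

Answer: 15

Derivation:
z_0 = 0 + 0i, c = -1.0380 + -0.3475i
Iter 1: z = -1.0380 + -0.3475i, |z|^2 = 1.1982
Iter 2: z = -0.0813 + 0.3739i, |z|^2 = 0.1464
Iter 3: z = -1.1712 + -0.4083i, |z|^2 = 1.5384
Iter 4: z = 0.1670 + 0.6089i, |z|^2 = 0.3987
Iter 5: z = -1.3809 + -0.1441i, |z|^2 = 1.9276
Iter 6: z = 0.8481 + 0.0506i, |z|^2 = 0.7218
Iter 7: z = -0.3213 + -0.2617i, |z|^2 = 0.1717
Iter 8: z = -1.0033 + -0.1793i, |z|^2 = 1.0387
Iter 9: z = -0.0636 + 0.0123i, |z|^2 = 0.0042
Iter 10: z = -1.0341 + -0.3491i, |z|^2 = 1.1912
Iter 11: z = -0.0905 + 0.3744i, |z|^2 = 0.1484
Iter 12: z = -1.1700 + -0.4153i, |z|^2 = 1.5414
Iter 13: z = 0.1585 + 0.6242i, |z|^2 = 0.4148
Iter 14: z = -1.4025 + -0.1496i, |z|^2 = 1.9895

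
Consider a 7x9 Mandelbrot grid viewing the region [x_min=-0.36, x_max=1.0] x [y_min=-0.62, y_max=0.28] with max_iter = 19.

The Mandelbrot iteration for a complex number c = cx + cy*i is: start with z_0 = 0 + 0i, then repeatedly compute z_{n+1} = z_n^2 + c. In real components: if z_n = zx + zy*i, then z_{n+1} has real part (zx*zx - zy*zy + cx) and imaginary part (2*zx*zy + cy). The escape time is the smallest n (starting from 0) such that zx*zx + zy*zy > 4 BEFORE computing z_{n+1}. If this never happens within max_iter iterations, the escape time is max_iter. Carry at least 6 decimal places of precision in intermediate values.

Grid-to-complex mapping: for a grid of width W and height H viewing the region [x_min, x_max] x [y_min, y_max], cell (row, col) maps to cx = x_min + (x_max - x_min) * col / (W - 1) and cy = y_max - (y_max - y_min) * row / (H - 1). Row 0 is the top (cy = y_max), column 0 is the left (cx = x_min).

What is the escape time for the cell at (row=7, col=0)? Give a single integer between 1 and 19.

z_0 = 0 + 0i, c = -0.3600 + -0.5075i
Iter 1: z = -0.3600 + -0.5075i, |z|^2 = 0.3872
Iter 2: z = -0.4880 + -0.1421i, |z|^2 = 0.2583
Iter 3: z = -0.1421 + -0.3688i, |z|^2 = 0.1562
Iter 4: z = -0.4758 + -0.4027i, |z|^2 = 0.3886
Iter 5: z = -0.2957 + -0.1243i, |z|^2 = 0.1029
Iter 6: z = -0.2880 + -0.4340i, |z|^2 = 0.2713
Iter 7: z = -0.4654 + -0.2575i, |z|^2 = 0.2829
Iter 8: z = -0.2097 + -0.2678i, |z|^2 = 0.1157
Iter 9: z = -0.3877 + -0.3952i, |z|^2 = 0.3065
Iter 10: z = -0.3658 + -0.2010i, |z|^2 = 0.1743
Iter 11: z = -0.2666 + -0.3604i, |z|^2 = 0.2010
Iter 12: z = -0.4188 + -0.3153i, |z|^2 = 0.2749
Iter 13: z = -0.2840 + -0.2433i, |z|^2 = 0.1399
Iter 14: z = -0.3385 + -0.3693i, |z|^2 = 0.2510
Iter 15: z = -0.3817 + -0.2575i, |z|^2 = 0.2120
Iter 16: z = -0.2806 + -0.3109i, |z|^2 = 0.1754
Iter 17: z = -0.3780 + -0.3330i, |z|^2 = 0.2538
Iter 18: z = -0.3281 + -0.2558i, |z|^2 = 0.1730

Answer: 19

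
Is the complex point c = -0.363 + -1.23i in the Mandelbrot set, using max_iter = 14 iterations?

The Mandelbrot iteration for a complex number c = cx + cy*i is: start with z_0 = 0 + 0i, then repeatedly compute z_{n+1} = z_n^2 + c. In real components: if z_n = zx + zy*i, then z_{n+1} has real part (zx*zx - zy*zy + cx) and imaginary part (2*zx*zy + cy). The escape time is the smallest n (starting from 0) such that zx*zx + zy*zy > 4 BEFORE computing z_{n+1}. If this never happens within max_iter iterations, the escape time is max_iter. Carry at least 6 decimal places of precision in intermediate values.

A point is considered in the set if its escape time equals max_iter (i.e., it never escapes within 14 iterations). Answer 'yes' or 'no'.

Answer: no

Derivation:
z_0 = 0 + 0i, c = -0.3630 + -1.2300i
Iter 1: z = -0.3630 + -1.2300i, |z|^2 = 1.6447
Iter 2: z = -1.7441 + -0.3370i, |z|^2 = 3.1556
Iter 3: z = 2.5654 + -0.0544i, |z|^2 = 6.5843
Escaped at iteration 3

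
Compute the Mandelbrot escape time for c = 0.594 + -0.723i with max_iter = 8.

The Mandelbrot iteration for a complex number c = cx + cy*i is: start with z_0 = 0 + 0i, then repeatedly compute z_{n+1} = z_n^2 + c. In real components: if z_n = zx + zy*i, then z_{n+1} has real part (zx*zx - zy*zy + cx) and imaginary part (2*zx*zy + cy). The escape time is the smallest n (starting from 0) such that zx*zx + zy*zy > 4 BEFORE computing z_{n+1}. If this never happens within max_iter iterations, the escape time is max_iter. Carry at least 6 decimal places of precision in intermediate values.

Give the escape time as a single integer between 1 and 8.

Answer: 3

Derivation:
z_0 = 0 + 0i, c = 0.5940 + -0.7230i
Iter 1: z = 0.5940 + -0.7230i, |z|^2 = 0.8756
Iter 2: z = 0.4241 + -1.5819i, |z|^2 = 2.6824
Iter 3: z = -1.7286 + -2.0648i, |z|^2 = 7.2516
Escaped at iteration 3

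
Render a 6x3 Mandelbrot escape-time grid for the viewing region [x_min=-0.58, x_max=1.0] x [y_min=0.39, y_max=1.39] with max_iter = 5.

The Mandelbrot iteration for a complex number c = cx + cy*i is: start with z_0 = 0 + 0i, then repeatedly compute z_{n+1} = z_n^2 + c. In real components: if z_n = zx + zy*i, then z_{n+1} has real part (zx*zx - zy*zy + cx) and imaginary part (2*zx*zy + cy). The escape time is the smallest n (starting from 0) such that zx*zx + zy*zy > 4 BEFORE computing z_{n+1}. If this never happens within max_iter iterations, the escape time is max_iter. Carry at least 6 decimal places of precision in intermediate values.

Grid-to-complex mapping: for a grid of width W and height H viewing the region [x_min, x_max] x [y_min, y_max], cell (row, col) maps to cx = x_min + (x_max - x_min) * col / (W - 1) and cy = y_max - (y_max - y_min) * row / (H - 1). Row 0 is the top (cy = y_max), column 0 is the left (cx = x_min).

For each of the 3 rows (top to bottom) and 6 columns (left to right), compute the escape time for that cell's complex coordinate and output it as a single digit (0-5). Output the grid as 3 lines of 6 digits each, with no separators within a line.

Answer: 222222
455422
555532

Derivation:
(row=0, col=0): c = -0.5800 + 1.3900i → escape time 2
(row=0, col=1): c = -0.2640 + 1.3900i → escape time 2
(row=0, col=2): c = 0.0520 + 1.3900i → escape time 2
(row=0, col=3): c = 0.3680 + 1.3900i → escape time 2
(row=0, col=4): c = 0.6840 + 1.3900i → escape time 2
(row=0, col=5): c = 1.0000 + 1.3900i → escape time 2
(row=1, col=0): c = -0.5800 + 0.8900i → escape time 4
(row=1, col=1): c = -0.2640 + 0.8900i → escape time 5
(row=1, col=2): c = 0.0520 + 0.8900i → escape time 5
(row=1, col=3): c = 0.3680 + 0.8900i → escape time 4
(row=1, col=4): c = 0.6840 + 0.8900i → escape time 2
(row=1, col=5): c = 1.0000 + 0.8900i → escape time 2
(row=2, col=0): c = -0.5800 + 0.3900i → escape time 5
(row=2, col=1): c = -0.2640 + 0.3900i → escape time 5
(row=2, col=2): c = 0.0520 + 0.3900i → escape time 5
(row=2, col=3): c = 0.3680 + 0.3900i → escape time 5
(row=2, col=4): c = 0.6840 + 0.3900i → escape time 3
(row=2, col=5): c = 1.0000 + 0.3900i → escape time 2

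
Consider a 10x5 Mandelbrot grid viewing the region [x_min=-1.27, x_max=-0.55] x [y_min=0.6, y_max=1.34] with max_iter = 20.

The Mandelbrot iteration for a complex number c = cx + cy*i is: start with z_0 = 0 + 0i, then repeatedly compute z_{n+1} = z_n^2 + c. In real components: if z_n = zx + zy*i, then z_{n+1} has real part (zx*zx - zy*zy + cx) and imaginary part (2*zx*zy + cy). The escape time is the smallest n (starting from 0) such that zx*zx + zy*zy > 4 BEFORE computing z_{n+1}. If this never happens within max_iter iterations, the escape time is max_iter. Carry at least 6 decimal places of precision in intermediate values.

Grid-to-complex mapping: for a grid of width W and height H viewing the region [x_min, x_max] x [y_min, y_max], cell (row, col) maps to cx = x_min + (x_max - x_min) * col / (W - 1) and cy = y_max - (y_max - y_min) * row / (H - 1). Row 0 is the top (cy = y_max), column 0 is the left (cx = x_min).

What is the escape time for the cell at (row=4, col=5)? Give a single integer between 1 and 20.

z_0 = 0 + 0i, c = -0.8700 + 0.6000i
Iter 1: z = -0.8700 + 0.6000i, |z|^2 = 1.1169
Iter 2: z = -0.4731 + -0.4440i, |z|^2 = 0.4210
Iter 3: z = -0.8433 + 1.0201i, |z|^2 = 1.7518
Iter 4: z = -1.1995 + -1.1205i, |z|^2 = 2.6943
Iter 5: z = -0.6869 + 3.2881i, |z|^2 = 11.2834
Escaped at iteration 5

Answer: 5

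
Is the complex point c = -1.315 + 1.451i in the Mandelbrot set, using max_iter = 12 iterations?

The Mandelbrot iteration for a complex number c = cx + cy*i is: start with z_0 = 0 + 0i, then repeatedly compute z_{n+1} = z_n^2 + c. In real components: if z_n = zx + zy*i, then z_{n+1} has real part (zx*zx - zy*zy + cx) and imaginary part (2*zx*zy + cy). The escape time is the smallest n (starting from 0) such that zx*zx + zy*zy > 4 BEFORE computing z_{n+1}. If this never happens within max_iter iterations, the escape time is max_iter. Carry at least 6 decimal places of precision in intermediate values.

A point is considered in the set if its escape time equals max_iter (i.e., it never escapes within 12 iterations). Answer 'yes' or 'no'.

Answer: no

Derivation:
z_0 = 0 + 0i, c = -1.3150 + 1.4510i
Iter 1: z = -1.3150 + 1.4510i, |z|^2 = 3.8346
Iter 2: z = -1.6912 + -2.3651i, |z|^2 = 8.4539
Escaped at iteration 2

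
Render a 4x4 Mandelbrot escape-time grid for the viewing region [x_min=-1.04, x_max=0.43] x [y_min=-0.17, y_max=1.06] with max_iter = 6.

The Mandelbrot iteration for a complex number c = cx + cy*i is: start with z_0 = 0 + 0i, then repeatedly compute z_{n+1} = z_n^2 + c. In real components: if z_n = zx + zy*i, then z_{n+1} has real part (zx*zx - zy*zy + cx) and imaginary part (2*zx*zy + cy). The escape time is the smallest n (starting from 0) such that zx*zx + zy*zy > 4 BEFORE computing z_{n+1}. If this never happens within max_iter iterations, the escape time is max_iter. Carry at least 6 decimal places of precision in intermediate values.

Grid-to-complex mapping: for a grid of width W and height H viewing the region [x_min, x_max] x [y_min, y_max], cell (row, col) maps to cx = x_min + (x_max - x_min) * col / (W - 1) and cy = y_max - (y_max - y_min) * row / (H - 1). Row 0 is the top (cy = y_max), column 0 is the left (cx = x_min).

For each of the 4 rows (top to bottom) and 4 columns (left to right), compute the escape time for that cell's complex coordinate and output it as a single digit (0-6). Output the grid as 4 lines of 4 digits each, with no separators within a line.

Answer: 3462
4665
6666
6666

Derivation:
(row=0, col=0): c = -1.0400 + 1.0600i → escape time 3
(row=0, col=1): c = -0.5500 + 1.0600i → escape time 4
(row=0, col=2): c = -0.0600 + 1.0600i → escape time 6
(row=0, col=3): c = 0.4300 + 1.0600i → escape time 2
(row=1, col=0): c = -1.0400 + 0.6500i → escape time 4
(row=1, col=1): c = -0.5500 + 0.6500i → escape time 6
(row=1, col=2): c = -0.0600 + 0.6500i → escape time 6
(row=1, col=3): c = 0.4300 + 0.6500i → escape time 5
(row=2, col=0): c = -1.0400 + 0.2400i → escape time 6
(row=2, col=1): c = -0.5500 + 0.2400i → escape time 6
(row=2, col=2): c = -0.0600 + 0.2400i → escape time 6
(row=2, col=3): c = 0.4300 + 0.2400i → escape time 6
(row=3, col=0): c = -1.0400 + -0.1700i → escape time 6
(row=3, col=1): c = -0.5500 + -0.1700i → escape time 6
(row=3, col=2): c = -0.0600 + -0.1700i → escape time 6
(row=3, col=3): c = 0.4300 + -0.1700i → escape time 6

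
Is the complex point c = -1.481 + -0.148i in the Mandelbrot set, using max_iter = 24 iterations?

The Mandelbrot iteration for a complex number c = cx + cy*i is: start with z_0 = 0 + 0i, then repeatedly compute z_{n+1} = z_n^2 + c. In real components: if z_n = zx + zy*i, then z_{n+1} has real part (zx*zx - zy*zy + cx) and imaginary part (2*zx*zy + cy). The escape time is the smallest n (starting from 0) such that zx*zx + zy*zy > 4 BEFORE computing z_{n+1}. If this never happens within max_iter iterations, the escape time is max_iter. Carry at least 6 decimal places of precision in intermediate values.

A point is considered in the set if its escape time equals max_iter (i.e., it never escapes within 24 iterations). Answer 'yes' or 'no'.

z_0 = 0 + 0i, c = -1.4810 + -0.1480i
Iter 1: z = -1.4810 + -0.1480i, |z|^2 = 2.2153
Iter 2: z = 0.6905 + 0.2904i, |z|^2 = 0.5610
Iter 3: z = -1.0886 + 0.2530i, |z|^2 = 1.2490
Iter 4: z = -0.3600 + -0.6988i, |z|^2 = 0.6179
Iter 5: z = -1.8397 + 0.3551i, |z|^2 = 3.5107
Iter 6: z = 1.7775 + -1.4546i, |z|^2 = 5.2752
Escaped at iteration 6

Answer: no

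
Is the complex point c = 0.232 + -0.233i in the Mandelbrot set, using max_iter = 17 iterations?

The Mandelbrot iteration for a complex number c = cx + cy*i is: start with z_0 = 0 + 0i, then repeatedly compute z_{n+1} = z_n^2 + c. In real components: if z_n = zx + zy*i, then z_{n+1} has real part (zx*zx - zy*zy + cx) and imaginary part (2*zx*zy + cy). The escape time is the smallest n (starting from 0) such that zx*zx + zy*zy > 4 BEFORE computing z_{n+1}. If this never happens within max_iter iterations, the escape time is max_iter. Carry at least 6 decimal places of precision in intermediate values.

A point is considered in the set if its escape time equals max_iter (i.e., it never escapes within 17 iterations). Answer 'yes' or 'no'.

z_0 = 0 + 0i, c = 0.2320 + -0.2330i
Iter 1: z = 0.2320 + -0.2330i, |z|^2 = 0.1081
Iter 2: z = 0.2315 + -0.3411i, |z|^2 = 0.1700
Iter 3: z = 0.1693 + -0.3910i, |z|^2 = 0.1815
Iter 4: z = 0.1078 + -0.3653i, |z|^2 = 0.1451
Iter 5: z = 0.1101 + -0.3118i, |z|^2 = 0.1093
Iter 6: z = 0.1469 + -0.3017i, |z|^2 = 0.1126
Iter 7: z = 0.1626 + -0.3217i, |z|^2 = 0.1299
Iter 8: z = 0.1550 + -0.3376i, |z|^2 = 0.1380
Iter 9: z = 0.1420 + -0.3376i, |z|^2 = 0.1342
Iter 10: z = 0.1382 + -0.3289i, |z|^2 = 0.1273
Iter 11: z = 0.1429 + -0.3239i, |z|^2 = 0.1253
Iter 12: z = 0.1475 + -0.3256i, |z|^2 = 0.1278
Iter 13: z = 0.1478 + -0.3291i, |z|^2 = 0.1301
Iter 14: z = 0.1456 + -0.3302i, |z|^2 = 0.1302
Iter 15: z = 0.1441 + -0.3291i, |z|^2 = 0.1291
Iter 16: z = 0.1444 + -0.3279i, |z|^2 = 0.1284
Did not escape in 17 iterations → in set

Answer: yes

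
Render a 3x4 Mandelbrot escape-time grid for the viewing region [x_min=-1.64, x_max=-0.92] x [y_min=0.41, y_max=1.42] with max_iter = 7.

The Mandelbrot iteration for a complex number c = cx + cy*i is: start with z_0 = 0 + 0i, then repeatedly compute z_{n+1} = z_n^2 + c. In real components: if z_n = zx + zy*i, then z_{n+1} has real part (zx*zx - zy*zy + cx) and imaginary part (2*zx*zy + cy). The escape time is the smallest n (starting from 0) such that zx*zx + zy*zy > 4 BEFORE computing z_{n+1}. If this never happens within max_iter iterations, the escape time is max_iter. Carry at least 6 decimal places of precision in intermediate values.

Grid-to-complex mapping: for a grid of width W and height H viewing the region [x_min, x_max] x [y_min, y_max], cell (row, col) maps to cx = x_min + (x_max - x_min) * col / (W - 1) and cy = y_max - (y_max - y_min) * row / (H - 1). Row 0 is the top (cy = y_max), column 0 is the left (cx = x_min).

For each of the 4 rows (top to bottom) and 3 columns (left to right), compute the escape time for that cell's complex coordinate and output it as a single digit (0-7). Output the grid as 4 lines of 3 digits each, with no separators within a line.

(row=0, col=0): c = -1.6400 + 1.4200i → escape time 1
(row=0, col=1): c = -1.2800 + 1.4200i → escape time 2
(row=0, col=2): c = -0.9200 + 1.4200i → escape time 2
(row=1, col=0): c = -1.6400 + 1.0833i → escape time 2
(row=1, col=1): c = -1.2800 + 1.0833i → escape time 3
(row=1, col=2): c = -0.9200 + 1.0833i → escape time 3
(row=2, col=0): c = -1.6400 + 0.7467i → escape time 3
(row=2, col=1): c = -1.2800 + 0.7467i → escape time 3
(row=2, col=2): c = -0.9200 + 0.7467i → escape time 4
(row=3, col=0): c = -1.6400 + 0.4100i → escape time 3
(row=3, col=1): c = -1.2800 + 0.4100i → escape time 7
(row=3, col=2): c = -0.9200 + 0.4100i → escape time 7

Answer: 122
233
334
377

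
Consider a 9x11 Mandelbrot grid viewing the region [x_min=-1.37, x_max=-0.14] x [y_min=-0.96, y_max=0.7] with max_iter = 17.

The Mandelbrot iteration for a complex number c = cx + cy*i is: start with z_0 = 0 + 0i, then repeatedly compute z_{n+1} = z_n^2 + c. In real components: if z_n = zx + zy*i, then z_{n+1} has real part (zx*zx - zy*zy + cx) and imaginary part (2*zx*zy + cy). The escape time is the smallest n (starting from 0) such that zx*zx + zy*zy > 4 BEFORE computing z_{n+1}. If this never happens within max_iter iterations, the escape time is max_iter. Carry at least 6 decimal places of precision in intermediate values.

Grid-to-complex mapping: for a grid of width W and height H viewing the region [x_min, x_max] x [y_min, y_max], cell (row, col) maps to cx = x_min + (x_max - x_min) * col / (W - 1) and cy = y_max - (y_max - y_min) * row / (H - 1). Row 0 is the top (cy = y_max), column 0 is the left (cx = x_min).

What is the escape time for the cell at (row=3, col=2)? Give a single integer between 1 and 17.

z_0 = 0 + 0i, c = -1.0625 + 0.2020i
Iter 1: z = -1.0625 + 0.2020i, |z|^2 = 1.1697
Iter 2: z = 0.0256 + -0.2273i, |z|^2 = 0.0523
Iter 3: z = -1.1135 + 0.1904i, |z|^2 = 1.2761
Iter 4: z = 0.1411 + -0.2219i, |z|^2 = 0.0692
Iter 5: z = -1.0918 + 0.1394i, |z|^2 = 1.2115
Iter 6: z = 0.1102 + -0.1023i, |z|^2 = 0.0226
Iter 7: z = -1.0608 + 0.1794i, |z|^2 = 1.1576
Iter 8: z = 0.0307 + -0.1787i, |z|^2 = 0.0329
Iter 9: z = -1.0935 + 0.1910i, |z|^2 = 1.2322
Iter 10: z = 0.0968 + -0.2158i, |z|^2 = 0.0559
Iter 11: z = -1.0997 + 0.1602i, |z|^2 = 1.2350
Iter 12: z = 0.1212 + -0.1504i, |z|^2 = 0.0373
Iter 13: z = -1.0704 + 0.1655i, |z|^2 = 1.1732
Iter 14: z = 0.0559 + -0.1524i, |z|^2 = 0.0264
Iter 15: z = -1.0826 + 0.1849i, |z|^2 = 1.2062
Iter 16: z = 0.0753 + -0.1984i, |z|^2 = 0.0451

Answer: 17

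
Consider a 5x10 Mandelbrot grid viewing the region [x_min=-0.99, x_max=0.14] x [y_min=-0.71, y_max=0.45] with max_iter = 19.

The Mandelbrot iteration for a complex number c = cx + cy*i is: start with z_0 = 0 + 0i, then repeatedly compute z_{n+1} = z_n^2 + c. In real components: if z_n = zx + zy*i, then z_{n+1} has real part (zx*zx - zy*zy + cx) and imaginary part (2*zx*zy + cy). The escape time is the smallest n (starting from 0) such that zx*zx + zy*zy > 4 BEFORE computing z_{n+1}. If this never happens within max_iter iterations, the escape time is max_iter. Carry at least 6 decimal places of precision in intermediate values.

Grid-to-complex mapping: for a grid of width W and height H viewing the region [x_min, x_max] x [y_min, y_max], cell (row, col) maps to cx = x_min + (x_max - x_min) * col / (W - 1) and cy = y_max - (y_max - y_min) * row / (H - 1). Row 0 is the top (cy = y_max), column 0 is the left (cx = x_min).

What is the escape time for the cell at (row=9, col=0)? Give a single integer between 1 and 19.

z_0 = 0 + 0i, c = -0.9900 + -0.7100i
Iter 1: z = -0.9900 + -0.7100i, |z|^2 = 1.4842
Iter 2: z = -0.5140 + 0.6958i, |z|^2 = 0.7483
Iter 3: z = -1.2099 + -1.4253i, |z|^2 = 3.4954
Iter 4: z = -1.5575 + 2.7390i, |z|^2 = 9.9279
Escaped at iteration 4

Answer: 4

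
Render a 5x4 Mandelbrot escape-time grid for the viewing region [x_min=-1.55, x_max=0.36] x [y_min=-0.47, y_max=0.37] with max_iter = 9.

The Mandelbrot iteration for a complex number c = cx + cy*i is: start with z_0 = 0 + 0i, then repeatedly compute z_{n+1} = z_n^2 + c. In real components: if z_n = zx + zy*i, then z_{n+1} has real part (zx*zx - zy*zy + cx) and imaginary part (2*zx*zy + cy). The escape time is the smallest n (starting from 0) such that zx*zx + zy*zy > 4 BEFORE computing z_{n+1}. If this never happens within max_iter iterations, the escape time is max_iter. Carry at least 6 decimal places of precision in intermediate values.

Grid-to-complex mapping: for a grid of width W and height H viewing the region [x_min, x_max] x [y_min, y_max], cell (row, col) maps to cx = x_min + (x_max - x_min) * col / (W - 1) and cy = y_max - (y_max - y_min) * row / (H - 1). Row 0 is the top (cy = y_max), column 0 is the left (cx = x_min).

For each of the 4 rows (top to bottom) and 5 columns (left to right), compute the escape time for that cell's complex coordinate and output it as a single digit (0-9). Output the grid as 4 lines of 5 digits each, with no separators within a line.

Answer: 48999
79999
59999
35999

Derivation:
(row=0, col=0): c = -1.5500 + 0.3700i → escape time 4
(row=0, col=1): c = -1.0725 + 0.3700i → escape time 8
(row=0, col=2): c = -0.5950 + 0.3700i → escape time 9
(row=0, col=3): c = -0.1175 + 0.3700i → escape time 9
(row=0, col=4): c = 0.3600 + 0.3700i → escape time 9
(row=1, col=0): c = -1.5500 + 0.0900i → escape time 7
(row=1, col=1): c = -1.0725 + 0.0900i → escape time 9
(row=1, col=2): c = -0.5950 + 0.0900i → escape time 9
(row=1, col=3): c = -0.1175 + 0.0900i → escape time 9
(row=1, col=4): c = 0.3600 + 0.0900i → escape time 9
(row=2, col=0): c = -1.5500 + -0.1900i → escape time 5
(row=2, col=1): c = -1.0725 + -0.1900i → escape time 9
(row=2, col=2): c = -0.5950 + -0.1900i → escape time 9
(row=2, col=3): c = -0.1175 + -0.1900i → escape time 9
(row=2, col=4): c = 0.3600 + -0.1900i → escape time 9
(row=3, col=0): c = -1.5500 + -0.4700i → escape time 3
(row=3, col=1): c = -1.0725 + -0.4700i → escape time 5
(row=3, col=2): c = -0.5950 + -0.4700i → escape time 9
(row=3, col=3): c = -0.1175 + -0.4700i → escape time 9
(row=3, col=4): c = 0.3600 + -0.4700i → escape time 9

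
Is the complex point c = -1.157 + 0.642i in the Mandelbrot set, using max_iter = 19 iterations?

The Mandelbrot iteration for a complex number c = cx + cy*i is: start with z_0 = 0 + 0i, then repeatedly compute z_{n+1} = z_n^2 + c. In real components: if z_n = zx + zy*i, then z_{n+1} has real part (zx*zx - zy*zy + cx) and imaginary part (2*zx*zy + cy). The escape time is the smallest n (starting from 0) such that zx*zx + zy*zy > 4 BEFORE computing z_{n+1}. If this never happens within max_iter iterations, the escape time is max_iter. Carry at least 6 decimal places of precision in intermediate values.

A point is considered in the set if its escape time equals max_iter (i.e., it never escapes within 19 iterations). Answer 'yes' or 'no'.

Answer: no

Derivation:
z_0 = 0 + 0i, c = -1.1570 + 0.6420i
Iter 1: z = -1.1570 + 0.6420i, |z|^2 = 1.7508
Iter 2: z = -0.2305 + -0.8436i, |z|^2 = 0.7648
Iter 3: z = -1.8155 + 1.0309i, |z|^2 = 4.3588
Escaped at iteration 3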